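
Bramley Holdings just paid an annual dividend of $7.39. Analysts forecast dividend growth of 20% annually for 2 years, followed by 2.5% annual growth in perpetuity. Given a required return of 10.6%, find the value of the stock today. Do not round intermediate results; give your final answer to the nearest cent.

D_1 = 8.86800
D_2 = 10.64160
Terminal value at year 2: TV = D_2×(1+g_2)/(r−g_2) = 10.90764/0.081 = 134.66222
P_0 = D_1/(1+r)^1 + D_2/(1+r)^2 + TV/(1+r)^2
    = 8.01808 + 8.69955 + 110.08687 = 126.80450

$126.80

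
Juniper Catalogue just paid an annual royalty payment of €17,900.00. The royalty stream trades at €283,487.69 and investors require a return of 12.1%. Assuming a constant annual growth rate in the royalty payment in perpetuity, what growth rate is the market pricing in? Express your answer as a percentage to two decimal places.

P = D₀(1+g)/(r−g) ⇒ P(r−g) = D₀(1+g) ⇒ g(P+D₀) = P·r − D₀
g = (P·r − D₀)/(P + D₀) = (€283,487.69×0.121 − €17,900.00) / (€283,487.69 + €17,900.00) = 0.054422

5.44%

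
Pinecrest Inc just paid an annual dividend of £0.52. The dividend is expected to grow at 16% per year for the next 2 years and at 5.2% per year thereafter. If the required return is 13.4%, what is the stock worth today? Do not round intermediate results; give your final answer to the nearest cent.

£8.06

D_1 = 0.60320
D_2 = 0.69971
Terminal value at year 2: TV = D_2×(1+g_2)/(r−g_2) = 0.73610/0.082 = 8.97679
P_0 = D_1/(1+r)^1 + D_2/(1+r)^2 + TV/(1+r)^2
    = 0.53192 + 0.54412 + 6.98064 = 8.05668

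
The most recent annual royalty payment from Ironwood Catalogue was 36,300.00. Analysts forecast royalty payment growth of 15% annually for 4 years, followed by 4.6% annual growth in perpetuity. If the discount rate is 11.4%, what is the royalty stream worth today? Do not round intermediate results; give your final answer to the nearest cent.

D_1 = 41745.00000
D_2 = 48006.75000
D_3 = 55207.76250
D_4 = 63488.92687
Terminal value at year 4: TV = D_4×(1+g_2)/(r−g_2) = 66409.41751/0.068 = 976609.08105
P_0 = D_1/(1+r)^1 + D_2/(1+r)^2 + D_3/(1+r)^3 + D_4/(1+r)^4 + TV/(1+r)^4
    = 37473.07002 + 38684.04894 + 39934.16183 + 41224.67335 + 634132.47531 = 791448.42945

791448.43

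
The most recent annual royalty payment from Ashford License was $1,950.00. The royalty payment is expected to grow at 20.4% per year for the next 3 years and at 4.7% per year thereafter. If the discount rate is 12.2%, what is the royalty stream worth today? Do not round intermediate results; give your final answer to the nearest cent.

$40384.79

D_1 = 2347.80000
D_2 = 2826.75120
D_3 = 3403.40844
Terminal value at year 3: TV = D_3×(1+g_2)/(r−g_2) = 3563.36864/0.075 = 47511.58189
P_0 = D_1/(1+r)^1 + D_2/(1+r)^2 + D_3/(1+r)^3 + TV/(1+r)^3
    = 2092.51337 + 2245.44215 + 2409.54755 + 33637.28382 = 40384.78689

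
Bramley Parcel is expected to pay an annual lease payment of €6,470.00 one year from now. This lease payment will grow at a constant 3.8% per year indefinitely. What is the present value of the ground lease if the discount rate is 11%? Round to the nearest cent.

Growing perpetuity: P = D₁ / (r − g) = €6,470.0000 / (0.11 − 0.038) = €89,861.11

€89861.11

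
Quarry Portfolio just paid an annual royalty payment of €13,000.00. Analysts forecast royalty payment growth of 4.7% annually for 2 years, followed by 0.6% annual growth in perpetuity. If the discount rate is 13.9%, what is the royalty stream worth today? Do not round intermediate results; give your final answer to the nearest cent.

€106022.17

D_1 = 13611.00000
D_2 = 14250.71700
Terminal value at year 2: TV = D_2×(1+g_2)/(r−g_2) = 14336.22130/0.133 = 107791.13761
P_0 = D_1/(1+r)^1 + D_2/(1+r)^2 + TV/(1+r)^2
    = 11949.95610 + 10984.72699 + 83087.48383 = 106022.16692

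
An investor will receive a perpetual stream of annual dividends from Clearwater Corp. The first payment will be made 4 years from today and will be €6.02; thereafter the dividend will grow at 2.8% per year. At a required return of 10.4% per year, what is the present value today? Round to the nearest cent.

€58.87

Value at end of year 3: C₁ / (r − g) = €6.02 / (0.104 − 0.028) = €79.2105
Discount to today: PV = €79.2105 / (1 + 0.104)^3 = €79.2105 / 1.345573 = €58.87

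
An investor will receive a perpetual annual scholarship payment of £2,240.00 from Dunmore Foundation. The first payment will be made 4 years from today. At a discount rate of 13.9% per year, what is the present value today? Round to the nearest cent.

Value at end of year 3: C / r = £2,240.00 / 0.139 = £16,115.1079
Discount to today: PV = £16,115.1079 / (1 + 0.139)^3 = £16,115.1079 / 1.477649 = £10,905.91

£10905.91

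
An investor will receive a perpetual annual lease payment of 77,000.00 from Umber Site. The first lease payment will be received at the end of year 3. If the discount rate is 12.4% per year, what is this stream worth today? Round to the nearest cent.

491514.59

Value at end of year 2: C / r = 77,000.00 / 0.124 = 620,967.7419
Discount to today: PV = 620,967.7419 / (1 + 0.124)^2 = 620,967.7419 / 1.263376 = 491,514.59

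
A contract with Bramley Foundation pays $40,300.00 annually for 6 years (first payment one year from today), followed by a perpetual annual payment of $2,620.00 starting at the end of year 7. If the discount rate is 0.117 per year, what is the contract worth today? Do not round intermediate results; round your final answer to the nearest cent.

PV of 6-year annuity: $40,300.00 × [1 − (1+0.117)^−6] / 0.117 = 167107.12250
Perpetuity value at year 6: $2,620.00 / 0.117 = 22393.16239
PV of perpetuity: 22393.16239 / (1+0.117)^6 = 11529.12614
Total PV = 167107.12250 + 11529.12614 = 178636.24864

$178636.25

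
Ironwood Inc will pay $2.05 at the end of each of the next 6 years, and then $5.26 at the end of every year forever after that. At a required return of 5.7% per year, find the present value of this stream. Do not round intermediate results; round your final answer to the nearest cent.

$76.35

PV of 6-year annuity: $2.05 × [1 − (1+0.057)^−6] / 0.057 = 10.17623
Perpetuity value at year 6: $5.26 / 0.057 = 92.28070
PV of perpetuity: 92.28070 / (1+0.057)^6 = 66.16997
Total PV = 10.17623 + 66.16997 = 76.34621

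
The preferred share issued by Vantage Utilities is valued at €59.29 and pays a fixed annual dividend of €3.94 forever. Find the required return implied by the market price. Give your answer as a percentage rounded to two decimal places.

6.65%

P = C/r ⇒ r = C/P = €3.94/€59.29 = 0.066453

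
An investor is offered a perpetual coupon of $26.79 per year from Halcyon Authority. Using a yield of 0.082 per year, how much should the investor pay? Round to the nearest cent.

Level perpetuity: PV = C / r = $26.79 / 0.082 = $326.71

$326.71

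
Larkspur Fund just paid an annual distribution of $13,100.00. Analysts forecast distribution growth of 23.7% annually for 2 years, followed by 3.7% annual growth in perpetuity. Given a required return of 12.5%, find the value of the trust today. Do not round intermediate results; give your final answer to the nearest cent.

$216881.09

D_1 = 16204.70000
D_2 = 20045.21390
Terminal value at year 2: TV = D_2×(1+g_2)/(r−g_2) = 20786.88681/0.088 = 236214.62289
P_0 = D_1/(1+r)^1 + D_2/(1+r)^2 + TV/(1+r)^2
    = 14404.17778 + 15838.19370 + 186638.71438 = 216881.08586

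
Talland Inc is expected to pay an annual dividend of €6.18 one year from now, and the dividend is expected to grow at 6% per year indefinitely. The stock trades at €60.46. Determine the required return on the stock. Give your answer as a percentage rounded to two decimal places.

16.22%

P = D₁/(r − g) ⇒ r = D₁/P + g = €6.1800/€60.46 + 0.06 = 0.102216 + 0.06 = 0.162216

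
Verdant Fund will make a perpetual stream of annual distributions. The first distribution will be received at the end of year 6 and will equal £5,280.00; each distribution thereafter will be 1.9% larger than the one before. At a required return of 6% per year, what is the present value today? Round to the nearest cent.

£96232.27

Value at end of year 5: C₁ / (r − g) = £5,280.00 / (0.06 − 0.019) = £128,780.4878
Discount to today: PV = £128,780.4878 / (1 + 0.06)^5 = £128,780.4878 / 1.338226 = £96,232.27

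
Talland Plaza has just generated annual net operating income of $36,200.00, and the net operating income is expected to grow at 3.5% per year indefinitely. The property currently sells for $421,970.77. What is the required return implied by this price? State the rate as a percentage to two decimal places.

D₁ = $36,200.00 × 1.035 = $37,467.0000
P = D₁/(r − g) ⇒ r = D₁/P + g = $37,467.0000/$421,970.77 + 0.035 = 0.088791 + 0.035 = 0.123791

12.38%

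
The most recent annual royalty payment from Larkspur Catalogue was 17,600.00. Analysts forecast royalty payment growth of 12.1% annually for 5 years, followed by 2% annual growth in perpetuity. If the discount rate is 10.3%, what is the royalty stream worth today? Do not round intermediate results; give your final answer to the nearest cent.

326926.04

D_1 = 19729.60000
D_2 = 22116.88160
D_3 = 24793.02427
D_4 = 27792.98021
D_5 = 31155.93082
Terminal value at year 5: TV = D_5×(1+g_2)/(r−g_2) = 31779.04943/0.083 = 382880.11364
P_0 = D_1/(1+r)^1 + D_2/(1+r)^2 + D_3/(1+r)^3 + D_4/(1+r)^4 + D_5/(1+r)^5 + TV/(1+r)^5
    = 17887.21668 + 18179.12049 + 18475.78791 + 18777.29669 + 19083.72583 + 234522.89576 = 326926.04337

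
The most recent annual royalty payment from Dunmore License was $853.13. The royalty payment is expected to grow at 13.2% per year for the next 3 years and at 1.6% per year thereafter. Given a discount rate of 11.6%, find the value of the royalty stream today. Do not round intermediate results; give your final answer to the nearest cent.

$11679.46

D_1 = 965.74316
D_2 = 1093.22126
D_3 = 1237.52646
Terminal value at year 3: TV = D_3×(1+g_2)/(r−g_2) = 1257.32689/0.1 = 12573.26886
P_0 = D_1/(1+r)^1 + D_2/(1+r)^2 + D_3/(1+r)^3 + TV/(1+r)^3
    = 865.36125 + 877.76787 + 890.35235 + 9045.97991 = 11679.46138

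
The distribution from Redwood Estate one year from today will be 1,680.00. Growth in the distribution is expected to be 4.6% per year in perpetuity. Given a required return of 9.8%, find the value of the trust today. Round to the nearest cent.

Growing perpetuity: P = D₁ / (r − g) = 1,680.0000 / (0.098 − 0.046) = 32,307.69

32307.69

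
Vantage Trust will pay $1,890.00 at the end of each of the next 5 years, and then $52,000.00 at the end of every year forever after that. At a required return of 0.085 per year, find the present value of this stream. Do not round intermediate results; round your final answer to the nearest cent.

$414299.13

PV of 5-year annuity: $1,890.00 × [1 − (1+0.085)^−5] / 0.085 = 7447.81353
Perpetuity value at year 5: $52,000.00 / 0.085 = 611764.70588
PV of perpetuity: 611764.70588 / (1+0.085)^5 = 406851.31778
Total PV = 7447.81353 + 406851.31778 = 414299.13131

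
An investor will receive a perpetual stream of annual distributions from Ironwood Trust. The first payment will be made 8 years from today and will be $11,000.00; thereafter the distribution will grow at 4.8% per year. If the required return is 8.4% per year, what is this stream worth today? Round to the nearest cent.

$173734.16

Value at end of year 7: C₁ / (r − g) = $11,000.00 / (0.084 − 0.048) = $305,555.5556
Discount to today: PV = $305,555.5556 / (1 + 0.084)^7 = $305,555.5556 / 1.758754 = $173,734.16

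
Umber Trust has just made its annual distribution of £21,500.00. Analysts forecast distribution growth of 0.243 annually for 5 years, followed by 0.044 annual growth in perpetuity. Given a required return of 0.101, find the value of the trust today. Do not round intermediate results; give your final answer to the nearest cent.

£879217.74

D_1 = 26724.50000
D_2 = 33218.55350
D_3 = 41290.66200
D_4 = 51324.29287
D_5 = 63796.09603
Terminal value at year 5: TV = D_5×(1+g_2)/(r−g_2) = 66603.12426/0.057 = 1168475.86419
P_0 = D_1/(1+r)^1 + D_2/(1+r)^2 + D_3/(1+r)^3 + D_4/(1+r)^4 + D_5/(1+r)^5 + TV/(1+r)^5
    = 24272.93370 + 27403.50280 + 30937.83286 + 34927.99841 + 39432.79021 + 722242.68389 = 879217.74187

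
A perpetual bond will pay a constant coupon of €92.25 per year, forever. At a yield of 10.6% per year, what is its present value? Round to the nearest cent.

Level perpetuity: PV = C / r = €92.25 / 0.106 = €870.28

€870.28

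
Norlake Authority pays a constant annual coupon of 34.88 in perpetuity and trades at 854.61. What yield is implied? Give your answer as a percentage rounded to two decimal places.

P = C/r ⇒ r = C/P = 34.88/854.61 = 0.040814

4.08%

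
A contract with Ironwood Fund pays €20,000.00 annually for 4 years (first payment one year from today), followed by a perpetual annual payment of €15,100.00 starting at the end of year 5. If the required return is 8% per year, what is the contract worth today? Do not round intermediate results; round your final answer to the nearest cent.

PV of 4-year annuity: €20,000.00 × [1 − (1+0.08)^−4] / 0.08 = 66242.53680
Perpetuity value at year 4: €15,100.00 / 0.08 = 188750.00000
PV of perpetuity: 188750.00000 / (1+0.08)^4 = 138736.88472
Total PV = 66242.53680 + 138736.88472 = 204979.42152

€204979.42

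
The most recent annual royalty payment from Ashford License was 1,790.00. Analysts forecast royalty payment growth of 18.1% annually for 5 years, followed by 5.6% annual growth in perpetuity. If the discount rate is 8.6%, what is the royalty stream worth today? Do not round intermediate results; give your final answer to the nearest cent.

107420.12

D_1 = 2113.99000
D_2 = 2496.62219
D_3 = 2948.51081
D_4 = 3482.19126
D_5 = 4112.46788
Terminal value at year 5: TV = D_5×(1+g_2)/(r−g_2) = 4342.76608/0.03 = 144758.86941
P_0 = D_1/(1+r)^1 + D_2/(1+r)^2 + D_3/(1+r)^3 + D_4/(1+r)^4 + D_5/(1+r)^5 + TV/(1+r)^5
    = 1946.58379 + 2116.86506 + 2302.04203 + 2503.41771 + 2722.40913 + 95828.80143 = 107420.11915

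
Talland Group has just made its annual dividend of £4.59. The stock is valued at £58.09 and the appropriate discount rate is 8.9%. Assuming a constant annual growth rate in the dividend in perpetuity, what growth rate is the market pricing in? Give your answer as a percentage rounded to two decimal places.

0.93%

P = D₀(1+g)/(r−g) ⇒ P(r−g) = D₀(1+g) ⇒ g(P+D₀) = P·r − D₀
g = (P·r − D₀)/(P + D₀) = (£58.09×0.089 − £4.59) / (£58.09 + £4.59) = 0.009254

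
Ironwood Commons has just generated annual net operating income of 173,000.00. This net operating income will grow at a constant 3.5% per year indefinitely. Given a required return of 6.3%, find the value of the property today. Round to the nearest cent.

D₁ = D₀ × (1 + g) = 173,000.00 × 1.035 = 179,055.0000
Growing perpetuity: P = D₁ / (r − g) = 179,055.0000 / (0.063 − 0.035) = 6,394,821.43

6394821.43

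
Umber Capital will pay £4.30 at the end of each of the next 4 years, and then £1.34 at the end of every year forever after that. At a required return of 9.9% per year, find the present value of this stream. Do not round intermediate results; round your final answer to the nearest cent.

PV of 4-year annuity: £4.30 × [1 − (1+0.099)^−4] / 0.099 = 13.65998
Perpetuity value at year 4: £1.34 / 0.099 = 13.53535
PV of perpetuity: 13.53535 / (1+0.099)^4 = 9.27852
Total PV = 13.65998 + 9.27852 = 22.93850

£22.94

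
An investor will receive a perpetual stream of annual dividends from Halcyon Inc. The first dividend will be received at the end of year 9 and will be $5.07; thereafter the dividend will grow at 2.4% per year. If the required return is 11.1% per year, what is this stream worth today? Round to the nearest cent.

Value at end of year 8: C₁ / (r − g) = $5.07 / (0.111 − 0.024) = $58.2759
Discount to today: PV = $58.2759 / (1 + 0.111)^8 = $58.2759 / 2.321200 = $25.11

$25.11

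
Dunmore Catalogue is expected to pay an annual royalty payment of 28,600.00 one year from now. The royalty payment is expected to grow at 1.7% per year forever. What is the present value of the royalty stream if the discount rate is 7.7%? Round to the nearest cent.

Growing perpetuity: P = D₁ / (r − g) = 28,600.0000 / (0.077 − 0.017) = 476,666.67

476666.67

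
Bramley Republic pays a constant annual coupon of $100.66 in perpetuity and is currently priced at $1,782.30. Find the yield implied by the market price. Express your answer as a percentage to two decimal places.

P = C/r ⇒ r = C/P = $100.66/$1,782.30 = 0.056478

5.65%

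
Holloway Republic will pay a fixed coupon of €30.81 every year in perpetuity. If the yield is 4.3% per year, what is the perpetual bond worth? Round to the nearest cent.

Level perpetuity: PV = C / r = €30.81 / 0.043 = €716.51

€716.51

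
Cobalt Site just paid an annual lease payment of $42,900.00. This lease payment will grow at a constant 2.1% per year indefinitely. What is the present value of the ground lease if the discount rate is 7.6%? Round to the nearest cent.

D₁ = D₀ × (1 + g) = $42,900.00 × 1.021 = $43,800.9000
Growing perpetuity: P = D₁ / (r − g) = $43,800.9000 / (0.076 − 0.021) = $796,380.00

$796380.00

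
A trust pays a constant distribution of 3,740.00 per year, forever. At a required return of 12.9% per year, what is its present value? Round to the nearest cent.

Level perpetuity: PV = C / r = 3,740.00 / 0.129 = 28,992.25

28992.25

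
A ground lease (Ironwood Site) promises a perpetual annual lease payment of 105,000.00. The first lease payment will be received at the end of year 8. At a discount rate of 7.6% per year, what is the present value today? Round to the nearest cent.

Value at end of year 7: C / r = 105,000.00 / 0.076 = 1,381,578.9474
Discount to today: PV = 1,381,578.9474 / (1 + 0.076)^7 = 1,381,578.9474 / 1.669882 = 827,351.02

827351.02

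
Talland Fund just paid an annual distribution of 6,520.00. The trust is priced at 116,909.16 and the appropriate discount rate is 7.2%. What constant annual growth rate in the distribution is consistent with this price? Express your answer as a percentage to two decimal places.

1.54%

P = D₀(1+g)/(r−g) ⇒ P(r−g) = D₀(1+g) ⇒ g(P+D₀) = P·r − D₀
g = (P·r − D₀)/(P + D₀) = (116,909.16×0.072 − 6,520.00) / (116,909.16 + 6,520.00) = 0.015373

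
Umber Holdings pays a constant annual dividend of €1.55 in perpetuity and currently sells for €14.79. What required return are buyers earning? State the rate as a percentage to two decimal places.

P = C/r ⇒ r = C/P = €1.55/€14.79 = 0.104801

10.48%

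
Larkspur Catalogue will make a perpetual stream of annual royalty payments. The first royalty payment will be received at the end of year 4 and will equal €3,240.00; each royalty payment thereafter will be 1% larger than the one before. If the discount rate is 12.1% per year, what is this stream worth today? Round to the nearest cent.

Value at end of year 3: C₁ / (r − g) = €3,240.00 / (0.121 − 0.01) = €29,189.1892
Discount to today: PV = €29,189.1892 / (1 + 0.121)^3 = €29,189.1892 / 1.408695 = €20,720.74

€20720.74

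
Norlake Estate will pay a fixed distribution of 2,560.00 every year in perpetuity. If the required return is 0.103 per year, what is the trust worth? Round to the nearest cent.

24854.37

Level perpetuity: PV = C / r = 2,560.00 / 0.103 = 24,854.37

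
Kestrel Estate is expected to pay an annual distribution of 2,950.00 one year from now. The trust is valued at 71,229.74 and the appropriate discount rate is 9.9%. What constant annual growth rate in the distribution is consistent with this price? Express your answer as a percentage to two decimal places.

P = D₁/(r−g) ⇒ g = r − D₁/P = 0.099 − 2,950.00/71,229.74 = 0.057585

5.76%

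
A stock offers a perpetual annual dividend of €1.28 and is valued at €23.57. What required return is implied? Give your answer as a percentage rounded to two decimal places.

5.43%

P = C/r ⇒ r = C/P = €1.28/€23.57 = 0.054306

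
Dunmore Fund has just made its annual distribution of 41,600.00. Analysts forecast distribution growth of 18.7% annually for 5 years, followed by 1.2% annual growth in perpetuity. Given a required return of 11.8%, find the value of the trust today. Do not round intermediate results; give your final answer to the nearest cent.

D_1 = 49379.20000
D_2 = 58613.11040
D_3 = 69573.76204
D_4 = 82584.05555
D_5 = 98027.27393
Terminal value at year 5: TV = D_5×(1+g_2)/(r−g_2) = 99203.60122/0.106 = 935883.03039
P_0 = D_1/(1+r)^1 + D_2/(1+r)^2 + D_3/(1+r)^3 + D_4/(1+r)^4 + D_5/(1+r)^5 + TV/(1+r)^5
    = 44167.44186 + 46893.33944 + 49787.47219 + 52860.22316 + 56122.61618 + 535812.14692 = 785643.23974

785643.24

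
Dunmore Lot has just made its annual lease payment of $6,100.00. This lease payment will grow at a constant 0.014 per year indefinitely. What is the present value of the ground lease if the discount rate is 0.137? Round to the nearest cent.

D₁ = D₀ × (1 + g) = $6,100.00 × 1.014 = $6,185.4000
Growing perpetuity: P = D₁ / (r − g) = $6,185.4000 / (0.137 − 0.014) = $50,287.80

$50287.80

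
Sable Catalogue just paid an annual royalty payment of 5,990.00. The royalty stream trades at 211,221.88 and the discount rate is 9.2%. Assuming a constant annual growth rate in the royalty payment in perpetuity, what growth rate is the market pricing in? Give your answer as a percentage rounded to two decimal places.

P = D₀(1+g)/(r−g) ⇒ P(r−g) = D₀(1+g) ⇒ g(P+D₀) = P·r − D₀
g = (P·r − D₀)/(P + D₀) = (211,221.88×0.092 − 5,990.00) / (211,221.88 + 5,990.00) = 0.061886

6.19%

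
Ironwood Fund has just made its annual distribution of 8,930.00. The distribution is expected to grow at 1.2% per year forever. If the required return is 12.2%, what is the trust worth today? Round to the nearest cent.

82156.00

D₁ = D₀ × (1 + g) = 8,930.00 × 1.012 = 9,037.1600
Growing perpetuity: P = D₁ / (r − g) = 9,037.1600 / (0.122 − 0.012) = 82,156.00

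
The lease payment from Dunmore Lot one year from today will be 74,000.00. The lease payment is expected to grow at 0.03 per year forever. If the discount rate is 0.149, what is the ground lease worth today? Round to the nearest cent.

621848.74

Growing perpetuity: P = D₁ / (r − g) = 74,000.0000 / (0.149 − 0.03) = 621,848.74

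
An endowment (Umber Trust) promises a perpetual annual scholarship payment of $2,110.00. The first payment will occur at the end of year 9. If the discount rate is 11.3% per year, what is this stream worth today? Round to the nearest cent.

Value at end of year 8: C / r = $2,110.00 / 0.113 = $18,672.5664
Discount to today: PV = $18,672.5664 / (1 + 0.113)^8 = $18,672.5664 / 2.354840 = $7,929.44

$7929.44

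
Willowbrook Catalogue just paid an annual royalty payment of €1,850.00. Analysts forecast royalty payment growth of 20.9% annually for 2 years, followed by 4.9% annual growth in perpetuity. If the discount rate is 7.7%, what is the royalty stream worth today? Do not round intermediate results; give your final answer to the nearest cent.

€91747.45

D_1 = 2236.65000
D_2 = 2704.10985
Terminal value at year 2: TV = D_2×(1+g_2)/(r−g_2) = 2836.61123/0.028 = 101307.54402
P_0 = D_1/(1+r)^1 + D_2/(1+r)^2 + TV/(1+r)^2
    = 2076.74095 + 2331.27187 + 87339.43545 = 91747.44827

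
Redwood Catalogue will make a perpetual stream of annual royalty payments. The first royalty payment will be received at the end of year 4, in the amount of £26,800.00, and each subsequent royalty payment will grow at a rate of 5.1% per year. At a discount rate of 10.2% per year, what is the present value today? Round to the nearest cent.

£392662.87

Value at end of year 3: C₁ / (r − g) = £26,800.00 / (0.102 − 0.051) = £525,490.1961
Discount to today: PV = £525,490.1961 / (1 + 0.102)^3 = £525,490.1961 / 1.338273 = £392,662.87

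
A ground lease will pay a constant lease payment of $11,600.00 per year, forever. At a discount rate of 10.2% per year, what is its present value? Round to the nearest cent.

$113725.49

Level perpetuity: PV = C / r = $11,600.00 / 0.102 = $113,725.49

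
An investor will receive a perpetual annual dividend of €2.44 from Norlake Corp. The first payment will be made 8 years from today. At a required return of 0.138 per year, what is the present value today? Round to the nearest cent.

€7.15

Value at end of year 7: C / r = €2.44 / 0.138 = €17.6812
Discount to today: PV = €17.6812 / (1 + 0.138)^7 = €17.6812 / 2.471700 = €7.15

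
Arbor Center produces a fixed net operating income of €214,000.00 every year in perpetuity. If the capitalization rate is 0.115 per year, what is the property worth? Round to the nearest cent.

€1860869.57

Level perpetuity: PV = C / r = €214,000.00 / 0.115 = €1,860,869.57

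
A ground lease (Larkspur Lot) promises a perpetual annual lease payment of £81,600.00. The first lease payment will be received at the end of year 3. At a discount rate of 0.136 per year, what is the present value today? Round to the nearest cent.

£464937.51

Value at end of year 2: C / r = £81,600.00 / 0.136 = £600,000.0000
Discount to today: PV = £600,000.0000 / (1 + 0.136)^2 = £600,000.0000 / 1.290496 = £464,937.51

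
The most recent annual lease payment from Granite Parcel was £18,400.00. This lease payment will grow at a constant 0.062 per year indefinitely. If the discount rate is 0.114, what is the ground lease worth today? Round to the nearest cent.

£375784.62

D₁ = D₀ × (1 + g) = £18,400.00 × 1.062 = £19,540.8000
Growing perpetuity: P = D₁ / (r − g) = £19,540.8000 / (0.114 − 0.062) = £375,784.62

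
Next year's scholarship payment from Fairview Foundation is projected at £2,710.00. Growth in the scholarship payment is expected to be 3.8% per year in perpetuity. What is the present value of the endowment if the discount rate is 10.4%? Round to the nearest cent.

Growing perpetuity: P = D₁ / (r − g) = £2,710.0000 / (0.104 − 0.038) = £41,060.61

£41060.61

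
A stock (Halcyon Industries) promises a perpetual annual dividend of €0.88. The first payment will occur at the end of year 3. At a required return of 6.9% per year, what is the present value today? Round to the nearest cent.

€11.16

Value at end of year 2: C / r = €0.88 / 0.069 = €12.7536
Discount to today: PV = €12.7536 / (1 + 0.069)^2 = €12.7536 / 1.142761 = €11.16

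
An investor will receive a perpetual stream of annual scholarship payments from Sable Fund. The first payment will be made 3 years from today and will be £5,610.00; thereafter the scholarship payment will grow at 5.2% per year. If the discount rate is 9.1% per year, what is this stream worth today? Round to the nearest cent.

Value at end of year 2: C₁ / (r − g) = £5,610.00 / (0.091 − 0.052) = £143,846.1538
Discount to today: PV = £143,846.1538 / (1 + 0.091)^2 = £143,846.1538 / 1.190281 = £120,850.58

£120850.58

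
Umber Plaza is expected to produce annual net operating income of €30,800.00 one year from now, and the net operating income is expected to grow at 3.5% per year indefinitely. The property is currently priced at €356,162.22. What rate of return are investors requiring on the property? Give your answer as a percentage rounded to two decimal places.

P = D₁/(r − g) ⇒ r = D₁/P + g = €30,800.0000/€356,162.22 + 0.035 = 0.086477 + 0.035 = 0.121477

12.15%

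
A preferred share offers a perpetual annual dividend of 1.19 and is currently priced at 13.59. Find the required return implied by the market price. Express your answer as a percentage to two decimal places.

P = C/r ⇒ r = C/P = 1.19/13.59 = 0.087564

8.76%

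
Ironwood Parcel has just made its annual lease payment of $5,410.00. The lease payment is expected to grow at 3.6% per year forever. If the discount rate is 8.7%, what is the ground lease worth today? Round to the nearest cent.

D₁ = D₀ × (1 + g) = $5,410.00 × 1.036 = $5,604.7600
Growing perpetuity: P = D₁ / (r − g) = $5,604.7600 / (0.087 − 0.036) = $109,897.25

$109897.25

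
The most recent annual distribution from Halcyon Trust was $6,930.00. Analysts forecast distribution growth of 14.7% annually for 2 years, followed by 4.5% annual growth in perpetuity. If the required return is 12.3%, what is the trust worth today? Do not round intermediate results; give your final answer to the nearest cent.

D_1 = 7948.71000
D_2 = 9117.17037
Terminal value at year 2: TV = D_2×(1+g_2)/(r−g_2) = 9527.44304/0.078 = 122146.70560
P_0 = D_1/(1+r)^1 + D_2/(1+r)^2 + TV/(1+r)^2
    = 7078.10329 + 7229.37175 + 96855.04464 = 111162.51969

$111162.52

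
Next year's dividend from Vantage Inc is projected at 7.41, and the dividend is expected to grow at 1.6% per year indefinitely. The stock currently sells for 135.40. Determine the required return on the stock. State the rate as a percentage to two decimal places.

P = D₁/(r − g) ⇒ r = D₁/P + g = 7.4100/135.40 + 0.016 = 0.054727 + 0.016 = 0.070727

7.07%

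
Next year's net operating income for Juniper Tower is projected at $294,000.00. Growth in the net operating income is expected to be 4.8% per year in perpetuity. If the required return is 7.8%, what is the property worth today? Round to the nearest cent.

Growing perpetuity: P = D₁ / (r − g) = $294,000.0000 / (0.078 − 0.048) = $9,800,000.00

$9800000.00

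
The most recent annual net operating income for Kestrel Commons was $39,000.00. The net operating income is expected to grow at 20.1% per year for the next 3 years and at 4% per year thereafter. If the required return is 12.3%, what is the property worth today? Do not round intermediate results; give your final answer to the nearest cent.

D_1 = 46839.00000
D_2 = 56253.63900
D_3 = 67560.62044
Terminal value at year 3: TV = D_3×(1+g_2)/(r−g_2) = 70263.04526/0.083 = 846542.71393
P_0 = D_1/(1+r)^1 + D_2/(1+r)^2 + D_3/(1+r)^3 + TV/(1+r)^3
    = 41708.81567 + 44605.77705 + 47703.95212 + 597736.26754 = 731754.81238

$731754.81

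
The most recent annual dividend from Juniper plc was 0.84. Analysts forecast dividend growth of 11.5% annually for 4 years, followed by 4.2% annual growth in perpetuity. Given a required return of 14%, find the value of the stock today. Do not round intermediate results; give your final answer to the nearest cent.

D_1 = 0.93660
D_2 = 1.04431
D_3 = 1.16440
D_4 = 1.29831
Terminal value at year 4: TV = D_4×(1+g_2)/(r−g_2) = 1.35284/0.098 = 13.80449
P_0 = D_1/(1+r)^1 + D_2/(1+r)^2 + D_3/(1+r)^3 + D_4/(1+r)^4 + TV/(1+r)^4
    = 0.82158 + 0.80356 + 0.78594 + 0.76870 + 8.17337 = 11.35315

11.35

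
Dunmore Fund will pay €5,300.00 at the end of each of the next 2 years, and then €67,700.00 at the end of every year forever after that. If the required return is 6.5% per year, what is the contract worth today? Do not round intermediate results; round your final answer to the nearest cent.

PV of 2-year annuity: €5,300.00 × [1 − (1+0.065)^−2] / 0.065 = 9649.32002
Perpetuity value at year 2: €67,700.00 / 0.065 = 1041538.46154
PV of perpetuity: 1041538.46154 / (1+0.065)^2 = 918282.05298
Total PV = 9649.32002 + 918282.05298 = 927931.37300

€927931.37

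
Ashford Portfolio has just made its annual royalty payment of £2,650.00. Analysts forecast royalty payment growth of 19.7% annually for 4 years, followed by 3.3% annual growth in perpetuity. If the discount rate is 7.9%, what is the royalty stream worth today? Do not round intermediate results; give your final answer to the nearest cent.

£103964.73

D_1 = 3172.05000
D_2 = 3796.94385
D_3 = 4544.94179
D_4 = 5440.29532
Terminal value at year 4: TV = D_4×(1+g_2)/(r−g_2) = 5619.82507/0.046 = 122170.11014
P_0 = D_1/(1+r)^1 + D_2/(1+r)^2 + D_3/(1+r)^3 + D_4/(1+r)^4 + TV/(1+r)^4
    = 2939.80538 + 3261.30402 + 3617.96192 + 4013.62411 + 90132.03707 = 103964.73249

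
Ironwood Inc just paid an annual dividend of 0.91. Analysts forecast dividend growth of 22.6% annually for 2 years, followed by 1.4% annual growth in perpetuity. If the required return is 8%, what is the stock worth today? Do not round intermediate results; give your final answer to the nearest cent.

20.22

D_1 = 1.11566
D_2 = 1.36780
Terminal value at year 2: TV = D_2×(1+g_2)/(r−g_2) = 1.38695/0.066 = 21.01437
P_0 = D_1/(1+r)^1 + D_2/(1+r)^2 + TV/(1+r)^2
    = 1.03302 + 1.17267 + 18.01643 = 20.22212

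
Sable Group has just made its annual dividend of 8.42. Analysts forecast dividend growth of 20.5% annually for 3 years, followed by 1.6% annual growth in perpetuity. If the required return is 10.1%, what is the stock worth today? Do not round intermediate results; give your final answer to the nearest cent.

D_1 = 10.14610
D_2 = 12.22605
D_3 = 14.73239
Terminal value at year 3: TV = D_3×(1+g_2)/(r−g_2) = 14.96811/0.085 = 176.09540
P_0 = D_1/(1+r)^1 + D_2/(1+r)^2 + D_3/(1+r)^3 + TV/(1+r)^3
    = 9.21535 + 10.08583 + 11.03853 + 131.94291 = 162.28262

162.28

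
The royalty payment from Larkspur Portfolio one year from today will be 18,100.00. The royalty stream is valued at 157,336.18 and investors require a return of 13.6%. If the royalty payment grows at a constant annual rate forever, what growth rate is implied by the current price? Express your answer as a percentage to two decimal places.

2.10%

P = D₁/(r−g) ⇒ g = r − D₁/P = 0.136 − 18,100.00/157,336.18 = 0.020960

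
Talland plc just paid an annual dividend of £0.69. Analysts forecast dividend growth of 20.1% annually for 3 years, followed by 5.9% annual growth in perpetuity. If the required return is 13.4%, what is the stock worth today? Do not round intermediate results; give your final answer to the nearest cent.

D_1 = 0.82869
D_2 = 0.99526
D_3 = 1.19530
Terminal value at year 3: TV = D_3×(1+g_2)/(r−g_2) = 1.26583/0.075 = 16.87768
P_0 = D_1/(1+r)^1 + D_2/(1+r)^2 + D_3/(1+r)^3 + TV/(1+r)^3
    = 0.73077 + 0.77394 + 0.81967 + 11.57374 = 13.89812

£13.90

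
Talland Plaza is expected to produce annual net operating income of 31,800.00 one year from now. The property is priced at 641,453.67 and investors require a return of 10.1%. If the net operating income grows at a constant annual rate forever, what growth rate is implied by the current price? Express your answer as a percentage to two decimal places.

P = D₁/(r−g) ⇒ g = r − D₁/P = 0.101 − 31,800.00/641,453.67 = 0.051425

5.14%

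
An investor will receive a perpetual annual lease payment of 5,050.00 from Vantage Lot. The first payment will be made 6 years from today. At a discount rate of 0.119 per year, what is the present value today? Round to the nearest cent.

Value at end of year 5: C / r = 5,050.00 / 0.119 = 42,436.9748
Discount to today: PV = 42,436.9748 / (1 + 0.119)^5 = 42,436.9748 / 1.754488 = 24,187.67

24187.67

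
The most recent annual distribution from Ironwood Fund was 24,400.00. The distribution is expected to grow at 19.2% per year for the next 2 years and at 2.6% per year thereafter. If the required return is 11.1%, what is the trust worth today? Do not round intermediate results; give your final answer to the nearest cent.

393300.04

D_1 = 29084.80000
D_2 = 34669.08160
Terminal value at year 2: TV = D_2×(1+g_2)/(r−g_2) = 35570.47772/0.085 = 418476.20849
P_0 = D_1/(1+r)^1 + D_2/(1+r)^2 + TV/(1+r)^2
    = 26178.93789 + 28087.57333 + 339033.53219 = 393300.04342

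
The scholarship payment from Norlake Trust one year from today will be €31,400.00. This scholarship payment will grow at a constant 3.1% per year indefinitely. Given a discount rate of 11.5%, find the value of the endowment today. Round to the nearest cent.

Growing perpetuity: P = D₁ / (r − g) = €31,400.0000 / (0.115 − 0.031) = €373,809.52

€373809.52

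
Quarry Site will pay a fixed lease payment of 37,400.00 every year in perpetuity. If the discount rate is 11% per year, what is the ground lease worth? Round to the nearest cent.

Level perpetuity: PV = C / r = 37,400.00 / 0.11 = 340,000.00

340000.00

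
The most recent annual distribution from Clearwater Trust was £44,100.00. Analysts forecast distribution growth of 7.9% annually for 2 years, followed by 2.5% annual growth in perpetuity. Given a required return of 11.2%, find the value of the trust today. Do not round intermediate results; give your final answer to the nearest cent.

£573501.48

D_1 = 47583.90000
D_2 = 51343.02810
Terminal value at year 2: TV = D_2×(1+g_2)/(r−g_2) = 52626.60380/0.087 = 604903.49198
P_0 = D_1/(1+r)^1 + D_2/(1+r)^2 + TV/(1+r)^2
    = 42791.27698 + 41521.39196 + 489188.81332 = 573501.48226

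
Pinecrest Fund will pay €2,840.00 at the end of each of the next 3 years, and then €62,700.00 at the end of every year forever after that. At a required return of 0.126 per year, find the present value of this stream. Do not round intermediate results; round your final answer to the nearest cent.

PV of 3-year annuity: €2,840.00 × [1 − (1+0.126)^−3] / 0.126 = 6751.48239
Perpetuity value at year 3: €62,700.00 / 0.126 = 497619.04762
PV of perpetuity: 497619.04762 / (1+0.126)^3 = 348563.43288
Total PV = 6751.48239 + 348563.43288 = 355314.91527

€355314.92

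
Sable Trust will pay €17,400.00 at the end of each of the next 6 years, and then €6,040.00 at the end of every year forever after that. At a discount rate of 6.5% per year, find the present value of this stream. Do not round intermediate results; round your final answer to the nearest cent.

PV of 6-year annuity: €17,400.00 × [1 − (1+0.065)^−6] / 0.065 = 84233.63589
Perpetuity value at year 6: €6,040.00 / 0.065 = 92923.07692
PV of perpetuity: 92923.07692 / (1+0.065)^6 = 63683.35504
Total PV = 84233.63589 + 63683.35504 = 147916.99093

€147916.99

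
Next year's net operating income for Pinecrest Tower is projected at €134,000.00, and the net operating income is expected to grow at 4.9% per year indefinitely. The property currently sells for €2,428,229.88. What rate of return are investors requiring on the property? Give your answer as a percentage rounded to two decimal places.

P = D₁/(r − g) ⇒ r = D₁/P + g = €134,000.0000/€2,428,229.88 + 0.049 = 0.055184 + 0.049 = 0.104184

10.42%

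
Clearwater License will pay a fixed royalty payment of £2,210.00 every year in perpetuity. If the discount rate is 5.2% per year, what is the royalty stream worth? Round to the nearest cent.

Level perpetuity: PV = C / r = £2,210.00 / 0.052 = £42,500.00

£42500.00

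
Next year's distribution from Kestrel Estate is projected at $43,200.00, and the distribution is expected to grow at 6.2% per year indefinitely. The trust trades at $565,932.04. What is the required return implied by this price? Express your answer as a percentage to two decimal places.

P = D₁/(r − g) ⇒ r = D₁/P + g = $43,200.0000/$565,932.04 + 0.062 = 0.076334 + 0.062 = 0.138334

13.83%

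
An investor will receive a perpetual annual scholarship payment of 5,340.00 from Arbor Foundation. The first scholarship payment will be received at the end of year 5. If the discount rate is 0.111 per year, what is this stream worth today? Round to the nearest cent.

31576.36

Value at end of year 4: C / r = 5,340.00 / 0.111 = 48,108.1081
Discount to today: PV = 48,108.1081 / (1 + 0.111)^4 = 48,108.1081 / 1.523548 = 31,576.36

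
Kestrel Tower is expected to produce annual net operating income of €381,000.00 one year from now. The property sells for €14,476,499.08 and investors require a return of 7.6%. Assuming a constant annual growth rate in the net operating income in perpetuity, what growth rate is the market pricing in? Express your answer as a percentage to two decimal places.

4.97%

P = D₁/(r−g) ⇒ g = r − D₁/P = 0.076 − €381,000.00/€14,476,499.08 = 0.049681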